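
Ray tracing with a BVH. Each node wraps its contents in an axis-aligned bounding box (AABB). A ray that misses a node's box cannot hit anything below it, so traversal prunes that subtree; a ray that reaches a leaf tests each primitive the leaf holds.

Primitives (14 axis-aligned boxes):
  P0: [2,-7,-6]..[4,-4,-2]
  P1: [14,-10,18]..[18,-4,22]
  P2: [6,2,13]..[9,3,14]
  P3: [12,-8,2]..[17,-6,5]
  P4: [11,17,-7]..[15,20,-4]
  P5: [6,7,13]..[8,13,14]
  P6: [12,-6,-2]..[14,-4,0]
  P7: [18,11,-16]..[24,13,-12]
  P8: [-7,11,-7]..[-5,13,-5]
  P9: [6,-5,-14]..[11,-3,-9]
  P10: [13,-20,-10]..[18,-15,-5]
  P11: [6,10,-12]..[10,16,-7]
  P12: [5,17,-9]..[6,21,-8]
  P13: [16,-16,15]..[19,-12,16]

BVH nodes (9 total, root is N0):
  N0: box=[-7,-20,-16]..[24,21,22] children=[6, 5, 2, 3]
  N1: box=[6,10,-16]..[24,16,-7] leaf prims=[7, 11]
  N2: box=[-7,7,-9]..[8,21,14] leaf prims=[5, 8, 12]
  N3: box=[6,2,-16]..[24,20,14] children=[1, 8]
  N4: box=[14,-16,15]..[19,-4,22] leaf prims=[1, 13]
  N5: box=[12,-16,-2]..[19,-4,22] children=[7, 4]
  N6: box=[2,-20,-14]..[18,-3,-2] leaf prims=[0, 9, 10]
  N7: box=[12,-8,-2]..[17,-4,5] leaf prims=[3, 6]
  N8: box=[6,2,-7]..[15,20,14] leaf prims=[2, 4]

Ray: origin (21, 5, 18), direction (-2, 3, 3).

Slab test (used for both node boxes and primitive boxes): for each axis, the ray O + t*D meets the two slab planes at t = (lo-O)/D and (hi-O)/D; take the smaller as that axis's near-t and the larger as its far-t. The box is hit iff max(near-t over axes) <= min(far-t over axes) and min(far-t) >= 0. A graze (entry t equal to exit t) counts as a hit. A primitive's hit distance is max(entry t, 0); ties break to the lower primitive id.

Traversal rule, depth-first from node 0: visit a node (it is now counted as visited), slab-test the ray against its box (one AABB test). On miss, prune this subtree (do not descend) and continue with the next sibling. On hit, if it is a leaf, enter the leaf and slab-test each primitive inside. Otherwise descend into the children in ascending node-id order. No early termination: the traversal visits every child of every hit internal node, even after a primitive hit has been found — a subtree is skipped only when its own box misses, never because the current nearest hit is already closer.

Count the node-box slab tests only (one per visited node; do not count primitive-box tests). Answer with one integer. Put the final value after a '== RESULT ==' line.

Traverse from the root:
N0 x:[-3/2,14] y:[-25/3,16/3] z:[-34/3,4/3] -> hit [-3/2,4/3], descend [2, 3, 5, 6]
  N2 x:[13/2,14] y:[2/3,16/3] z:[-9,-4/3] -> miss, prune
  N3 x:[-3/2,15/2] y:[-1,5] z:[-34/3,-4/3] -> miss, prune
  N5 x:[1,9/2] y:[-7,-3] z:[-20/3,4/3] -> miss, prune
  N6 x:[3/2,19/2] y:[-25/3,-8/3] z:[-32/3,-20/3] -> miss, prune

order=[0, 2, 3, 5, 6]  |boxes|=5  |leaves|=0  hit=miss

== RESULT ==
5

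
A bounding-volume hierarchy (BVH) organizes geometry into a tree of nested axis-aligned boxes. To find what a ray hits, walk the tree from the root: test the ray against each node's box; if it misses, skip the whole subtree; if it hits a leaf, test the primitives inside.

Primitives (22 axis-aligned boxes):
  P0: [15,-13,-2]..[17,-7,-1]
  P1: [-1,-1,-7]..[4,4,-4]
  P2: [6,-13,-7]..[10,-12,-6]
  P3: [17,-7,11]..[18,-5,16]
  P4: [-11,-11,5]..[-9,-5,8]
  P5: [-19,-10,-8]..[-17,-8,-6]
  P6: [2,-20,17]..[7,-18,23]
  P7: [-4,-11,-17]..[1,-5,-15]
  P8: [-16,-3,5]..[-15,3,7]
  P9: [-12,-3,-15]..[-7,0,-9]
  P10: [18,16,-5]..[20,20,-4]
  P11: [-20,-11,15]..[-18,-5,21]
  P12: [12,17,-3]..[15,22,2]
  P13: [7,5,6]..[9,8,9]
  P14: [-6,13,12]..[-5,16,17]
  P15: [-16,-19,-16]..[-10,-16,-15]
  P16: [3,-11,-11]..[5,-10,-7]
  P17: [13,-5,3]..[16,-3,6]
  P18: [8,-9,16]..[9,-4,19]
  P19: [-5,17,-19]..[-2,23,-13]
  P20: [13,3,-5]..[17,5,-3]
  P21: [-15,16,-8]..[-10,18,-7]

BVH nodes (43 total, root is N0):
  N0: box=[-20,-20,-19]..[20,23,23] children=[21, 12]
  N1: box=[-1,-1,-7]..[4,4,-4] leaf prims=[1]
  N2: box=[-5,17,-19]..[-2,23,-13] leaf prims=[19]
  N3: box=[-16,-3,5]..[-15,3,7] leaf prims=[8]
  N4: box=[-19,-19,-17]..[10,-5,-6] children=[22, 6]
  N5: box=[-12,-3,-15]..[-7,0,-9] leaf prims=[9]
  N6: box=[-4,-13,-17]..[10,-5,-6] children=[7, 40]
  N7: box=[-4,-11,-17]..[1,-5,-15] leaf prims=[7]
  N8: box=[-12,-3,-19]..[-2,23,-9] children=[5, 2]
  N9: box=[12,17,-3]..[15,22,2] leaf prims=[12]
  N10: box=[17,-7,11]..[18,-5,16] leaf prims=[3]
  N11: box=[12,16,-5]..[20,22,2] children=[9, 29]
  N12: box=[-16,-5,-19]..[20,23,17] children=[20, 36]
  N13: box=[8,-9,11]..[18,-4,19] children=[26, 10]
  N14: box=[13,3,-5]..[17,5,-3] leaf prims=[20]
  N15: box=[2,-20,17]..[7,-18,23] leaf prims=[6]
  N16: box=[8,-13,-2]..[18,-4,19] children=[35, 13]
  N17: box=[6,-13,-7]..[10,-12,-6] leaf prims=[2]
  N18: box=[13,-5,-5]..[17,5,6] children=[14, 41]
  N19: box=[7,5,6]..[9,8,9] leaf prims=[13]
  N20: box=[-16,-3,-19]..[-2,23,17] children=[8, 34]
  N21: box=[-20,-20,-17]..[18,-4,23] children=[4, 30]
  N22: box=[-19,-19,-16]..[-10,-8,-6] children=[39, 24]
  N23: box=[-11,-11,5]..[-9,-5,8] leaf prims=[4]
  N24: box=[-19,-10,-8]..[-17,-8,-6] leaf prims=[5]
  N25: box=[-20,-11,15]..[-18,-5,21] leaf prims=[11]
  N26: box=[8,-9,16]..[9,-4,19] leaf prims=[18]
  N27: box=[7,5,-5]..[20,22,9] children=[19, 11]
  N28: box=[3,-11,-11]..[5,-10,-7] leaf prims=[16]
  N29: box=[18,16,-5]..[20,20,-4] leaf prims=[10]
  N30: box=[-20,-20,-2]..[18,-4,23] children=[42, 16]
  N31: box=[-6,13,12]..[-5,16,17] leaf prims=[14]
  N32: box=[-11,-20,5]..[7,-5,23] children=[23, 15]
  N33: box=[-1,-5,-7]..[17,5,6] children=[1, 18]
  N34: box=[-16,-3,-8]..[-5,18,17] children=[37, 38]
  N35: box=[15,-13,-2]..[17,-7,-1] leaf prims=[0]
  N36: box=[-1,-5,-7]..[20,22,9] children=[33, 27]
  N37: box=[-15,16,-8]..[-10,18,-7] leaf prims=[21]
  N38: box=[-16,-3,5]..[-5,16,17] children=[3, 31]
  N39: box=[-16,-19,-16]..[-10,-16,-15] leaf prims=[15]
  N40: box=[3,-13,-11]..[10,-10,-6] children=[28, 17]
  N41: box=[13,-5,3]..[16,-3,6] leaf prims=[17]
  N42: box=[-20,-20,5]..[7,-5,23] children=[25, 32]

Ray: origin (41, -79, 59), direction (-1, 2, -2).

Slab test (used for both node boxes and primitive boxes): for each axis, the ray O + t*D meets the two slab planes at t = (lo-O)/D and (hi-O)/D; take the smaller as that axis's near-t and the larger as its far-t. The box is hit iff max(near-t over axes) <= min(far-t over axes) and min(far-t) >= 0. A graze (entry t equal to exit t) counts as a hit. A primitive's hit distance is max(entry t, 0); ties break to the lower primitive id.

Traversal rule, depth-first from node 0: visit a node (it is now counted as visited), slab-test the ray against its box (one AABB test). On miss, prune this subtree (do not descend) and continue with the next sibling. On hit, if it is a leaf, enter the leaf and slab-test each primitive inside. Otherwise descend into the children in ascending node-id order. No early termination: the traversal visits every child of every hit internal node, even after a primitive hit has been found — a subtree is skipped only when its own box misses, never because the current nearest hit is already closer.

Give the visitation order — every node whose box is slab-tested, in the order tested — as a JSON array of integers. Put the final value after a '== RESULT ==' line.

Trace the traversal:
N0 x:[21,61] y:[59/2,51] z:[18,39] -> hit [59/2,39], descend [12, 21]
  N12 x:[21,57] y:[37,51] z:[21,39] -> hit [37,39], descend [20, 36]
    N20 x:[43,57] y:[38,51] z:[21,39] -> miss, prune
    N36 x:[21,42] y:[37,101/2] z:[25,33] -> miss, prune
  N21 x:[23,61] y:[59/2,75/2] z:[18,38] -> hit [59/2,75/2], descend [4, 30]
    N4 x:[31,60] y:[30,37] z:[65/2,38] -> hit [65/2,37], descend [6, 22]
      N6 x:[31,45] y:[33,37] z:[65/2,38] -> hit [33,37], descend [7, 40]
        N7 x:[40,45] y:[34,37] z:[37,38] -> miss, prune
        N40 x:[31,38] y:[33,69/2] z:[65/2,35] -> hit [33,69/2], descend [17, 28]
          N17 x:[31,35] y:[33,67/2] z:[65/2,33] -> hit [33,33] leaf, test {P2@t=33}
          N28 x:[36,38] y:[34,69/2] z:[33,35] -> miss, prune
      N22 x:[51,60] y:[30,71/2] z:[65/2,75/2] -> miss, prune
    N30 x:[23,61] y:[59/2,75/2] z:[18,61/2] -> hit [59/2,61/2], descend [16, 42]
      N16 x:[23,33] y:[33,75/2] z:[20,61/2] -> miss, prune
      N42 x:[34,61] y:[59/2,37] z:[18,27] -> miss, prune

Visited [0, 12, 20, 36, 21, 4, 6, 7, 40, 17, 28, 22, 30, 16, 42]. Tests: 15 box, 1 leaf. Nearest: P2.

== RESULT ==
[0, 12, 20, 36, 21, 4, 6, 7, 40, 17, 28, 22, 30, 16, 42]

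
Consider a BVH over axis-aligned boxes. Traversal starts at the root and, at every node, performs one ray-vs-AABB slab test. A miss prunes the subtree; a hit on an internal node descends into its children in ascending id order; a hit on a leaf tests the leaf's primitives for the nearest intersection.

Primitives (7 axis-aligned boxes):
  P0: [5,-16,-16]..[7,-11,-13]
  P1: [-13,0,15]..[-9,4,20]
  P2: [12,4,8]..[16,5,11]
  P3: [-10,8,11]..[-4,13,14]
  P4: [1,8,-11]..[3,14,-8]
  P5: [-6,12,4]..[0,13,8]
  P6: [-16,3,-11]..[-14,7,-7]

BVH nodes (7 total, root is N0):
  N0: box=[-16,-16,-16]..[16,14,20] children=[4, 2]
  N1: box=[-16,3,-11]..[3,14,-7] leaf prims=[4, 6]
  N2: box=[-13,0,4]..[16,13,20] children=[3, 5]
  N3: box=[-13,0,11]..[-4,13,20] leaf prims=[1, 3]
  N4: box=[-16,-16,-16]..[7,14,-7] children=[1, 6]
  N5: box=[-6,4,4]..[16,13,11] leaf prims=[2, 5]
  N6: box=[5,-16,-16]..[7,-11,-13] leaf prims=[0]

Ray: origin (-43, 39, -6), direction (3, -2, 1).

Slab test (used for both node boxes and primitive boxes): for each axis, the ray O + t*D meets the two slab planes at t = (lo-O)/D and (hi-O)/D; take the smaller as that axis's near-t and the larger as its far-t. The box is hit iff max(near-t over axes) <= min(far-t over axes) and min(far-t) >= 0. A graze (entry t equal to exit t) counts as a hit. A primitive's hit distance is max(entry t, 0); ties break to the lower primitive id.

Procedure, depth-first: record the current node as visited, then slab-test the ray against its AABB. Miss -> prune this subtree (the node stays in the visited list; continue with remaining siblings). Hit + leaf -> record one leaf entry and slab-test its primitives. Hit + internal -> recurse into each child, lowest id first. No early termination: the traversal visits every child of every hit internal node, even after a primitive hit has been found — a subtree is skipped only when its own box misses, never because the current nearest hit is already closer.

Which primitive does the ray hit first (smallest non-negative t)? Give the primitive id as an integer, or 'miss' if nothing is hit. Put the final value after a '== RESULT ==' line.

Traverse from the root:
N0 x:[9,59/3] y:[25/2,55/2] z:[-10,26] -> hit [25/2,59/3], descend [2, 4]
  N2 x:[10,59/3] y:[13,39/2] z:[10,26] -> hit [13,39/2], descend [3, 5]
    N3 x:[10,13] y:[13,39/2] z:[17,26] -> miss, prune
    N5 x:[37/3,59/3] y:[13,35/2] z:[10,17] -> hit [13,17] leaf, test {P2(miss), P5@t=13}
  N4 x:[9,50/3] y:[25/2,55/2] z:[-10,-1] -> miss, prune

order=[0, 2, 3, 5, 4]  |boxes|=5  |leaves|=1  hit=P5

== RESULT ==
5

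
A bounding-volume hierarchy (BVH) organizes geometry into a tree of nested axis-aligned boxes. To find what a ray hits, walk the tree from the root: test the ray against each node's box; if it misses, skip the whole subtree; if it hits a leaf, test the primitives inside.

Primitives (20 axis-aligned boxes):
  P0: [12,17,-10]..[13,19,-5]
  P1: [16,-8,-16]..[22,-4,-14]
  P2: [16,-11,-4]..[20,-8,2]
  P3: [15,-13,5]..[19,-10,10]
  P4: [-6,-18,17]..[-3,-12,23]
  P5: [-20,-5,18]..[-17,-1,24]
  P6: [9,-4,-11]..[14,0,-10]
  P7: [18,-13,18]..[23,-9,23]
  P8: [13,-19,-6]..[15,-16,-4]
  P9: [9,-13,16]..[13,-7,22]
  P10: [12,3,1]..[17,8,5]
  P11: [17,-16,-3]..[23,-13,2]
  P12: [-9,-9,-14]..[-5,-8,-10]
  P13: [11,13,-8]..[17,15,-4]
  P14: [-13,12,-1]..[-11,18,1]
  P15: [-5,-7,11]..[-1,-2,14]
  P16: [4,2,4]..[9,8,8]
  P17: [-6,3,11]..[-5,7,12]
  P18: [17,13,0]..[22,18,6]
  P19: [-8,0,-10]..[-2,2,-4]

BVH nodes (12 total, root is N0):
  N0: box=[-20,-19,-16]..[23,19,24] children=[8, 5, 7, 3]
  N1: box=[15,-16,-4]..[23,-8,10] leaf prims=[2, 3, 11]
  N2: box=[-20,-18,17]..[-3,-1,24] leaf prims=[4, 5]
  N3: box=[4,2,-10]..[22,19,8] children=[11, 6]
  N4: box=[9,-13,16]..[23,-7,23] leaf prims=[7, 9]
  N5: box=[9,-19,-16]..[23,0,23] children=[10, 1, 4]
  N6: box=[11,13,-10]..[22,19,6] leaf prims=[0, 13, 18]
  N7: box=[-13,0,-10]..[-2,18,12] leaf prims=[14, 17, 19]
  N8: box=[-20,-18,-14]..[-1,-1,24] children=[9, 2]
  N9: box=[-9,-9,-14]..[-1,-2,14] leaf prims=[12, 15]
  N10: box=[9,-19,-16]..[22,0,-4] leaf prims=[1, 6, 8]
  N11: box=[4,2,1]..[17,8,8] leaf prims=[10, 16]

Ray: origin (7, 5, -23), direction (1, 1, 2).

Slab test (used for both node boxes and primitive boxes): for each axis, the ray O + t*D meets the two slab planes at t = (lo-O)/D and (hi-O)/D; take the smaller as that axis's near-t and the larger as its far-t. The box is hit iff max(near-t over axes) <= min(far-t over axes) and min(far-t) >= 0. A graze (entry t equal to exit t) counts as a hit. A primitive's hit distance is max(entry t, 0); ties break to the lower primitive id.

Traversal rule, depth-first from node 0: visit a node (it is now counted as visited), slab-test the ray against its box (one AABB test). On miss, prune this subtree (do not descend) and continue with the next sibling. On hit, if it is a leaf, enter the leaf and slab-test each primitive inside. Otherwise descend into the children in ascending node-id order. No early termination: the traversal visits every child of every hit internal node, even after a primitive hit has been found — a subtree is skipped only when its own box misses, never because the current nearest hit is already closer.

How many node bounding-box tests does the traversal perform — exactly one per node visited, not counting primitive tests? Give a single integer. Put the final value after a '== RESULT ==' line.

Walk:
N0 x:[-27,16] y:[-24,14] z:[7/2,47/2] -> hit [7/2,14], descend [3, 5, 7, 8]
  N3 x:[-3,15] y:[-3,14] z:[13/2,31/2] -> hit [13/2,14], descend [6, 11]
    N6 x:[4,15] y:[8,14] z:[13/2,29/2] -> hit [8,14] leaf, test {P0(miss), P13@t=8, P18@t=23/2}
    N11 x:[-3,10] y:[-3,3] z:[12,31/2] -> miss, prune
  N5 x:[2,16] y:[-24,-5] z:[7/2,23] -> miss, prune
  N7 x:[-20,-9] y:[-5,13] z:[13/2,35/2] -> miss, prune
  N8 x:[-27,-8] y:[-23,-6] z:[9/2,47/2] -> miss, prune

7 AABB tests over nodes [0, 3, 6, 11, 5, 7, 8]; 1 leaf entered; closest P13.

== RESULT ==
7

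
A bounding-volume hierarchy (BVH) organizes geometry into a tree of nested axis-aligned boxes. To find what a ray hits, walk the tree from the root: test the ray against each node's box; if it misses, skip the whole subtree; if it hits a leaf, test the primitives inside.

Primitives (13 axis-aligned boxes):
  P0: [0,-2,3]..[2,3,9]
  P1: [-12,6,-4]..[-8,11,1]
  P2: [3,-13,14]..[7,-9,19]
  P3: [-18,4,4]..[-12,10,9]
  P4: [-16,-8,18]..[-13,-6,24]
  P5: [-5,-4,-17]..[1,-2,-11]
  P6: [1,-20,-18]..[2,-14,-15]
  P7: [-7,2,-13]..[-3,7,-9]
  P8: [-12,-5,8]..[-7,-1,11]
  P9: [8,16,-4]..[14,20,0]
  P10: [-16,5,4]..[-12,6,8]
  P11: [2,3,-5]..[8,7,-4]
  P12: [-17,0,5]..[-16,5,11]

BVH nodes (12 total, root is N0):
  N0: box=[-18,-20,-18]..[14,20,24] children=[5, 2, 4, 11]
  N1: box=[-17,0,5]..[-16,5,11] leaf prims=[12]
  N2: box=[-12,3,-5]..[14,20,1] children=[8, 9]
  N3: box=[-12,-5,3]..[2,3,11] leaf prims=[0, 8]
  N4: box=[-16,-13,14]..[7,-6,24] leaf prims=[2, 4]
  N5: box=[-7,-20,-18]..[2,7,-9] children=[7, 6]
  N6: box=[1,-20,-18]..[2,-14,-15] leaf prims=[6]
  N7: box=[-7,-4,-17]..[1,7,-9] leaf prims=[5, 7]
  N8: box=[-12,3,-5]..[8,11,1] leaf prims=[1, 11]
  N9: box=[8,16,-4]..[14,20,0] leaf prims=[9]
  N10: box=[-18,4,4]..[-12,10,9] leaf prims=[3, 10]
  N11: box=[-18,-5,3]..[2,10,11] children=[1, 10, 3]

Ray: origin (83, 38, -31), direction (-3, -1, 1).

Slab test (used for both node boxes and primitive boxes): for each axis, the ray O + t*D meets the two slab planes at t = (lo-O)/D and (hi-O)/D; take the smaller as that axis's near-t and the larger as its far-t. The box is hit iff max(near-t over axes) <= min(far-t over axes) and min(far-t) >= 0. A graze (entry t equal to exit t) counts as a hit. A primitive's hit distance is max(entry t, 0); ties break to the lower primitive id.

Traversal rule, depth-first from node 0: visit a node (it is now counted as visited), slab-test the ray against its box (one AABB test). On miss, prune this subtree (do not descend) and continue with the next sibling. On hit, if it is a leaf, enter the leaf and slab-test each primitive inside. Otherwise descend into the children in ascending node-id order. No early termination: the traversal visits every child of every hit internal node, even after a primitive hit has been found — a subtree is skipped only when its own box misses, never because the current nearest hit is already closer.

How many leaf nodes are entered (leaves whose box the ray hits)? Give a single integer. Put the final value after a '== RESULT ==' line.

Traverse from the root:
N0 x:[23,101/3] y:[18,58] z:[13,55] -> hit [23,101/3], descend [2, 4, 5, 11]
  N2 x:[23,95/3] y:[18,35] z:[26,32] -> hit [26,95/3], descend [8, 9]
    N8 x:[25,95/3] y:[27,35] z:[26,32] -> hit [27,95/3] leaf, test {P1@t=91/3, P11(miss)}
    N9 x:[23,25] y:[18,22] z:[27,31] -> miss, prune
  N4 x:[76/3,33] y:[44,51] z:[45,55] -> miss, prune
  N5 x:[27,30] y:[31,58] z:[13,22] -> miss, prune
  N11 x:[27,101/3] y:[28,43] z:[34,42] -> miss, prune

Visited [0, 2, 8, 9, 4, 5, 11]. Tests: 7 box, 1 leaf. Nearest: P1.

== RESULT ==
1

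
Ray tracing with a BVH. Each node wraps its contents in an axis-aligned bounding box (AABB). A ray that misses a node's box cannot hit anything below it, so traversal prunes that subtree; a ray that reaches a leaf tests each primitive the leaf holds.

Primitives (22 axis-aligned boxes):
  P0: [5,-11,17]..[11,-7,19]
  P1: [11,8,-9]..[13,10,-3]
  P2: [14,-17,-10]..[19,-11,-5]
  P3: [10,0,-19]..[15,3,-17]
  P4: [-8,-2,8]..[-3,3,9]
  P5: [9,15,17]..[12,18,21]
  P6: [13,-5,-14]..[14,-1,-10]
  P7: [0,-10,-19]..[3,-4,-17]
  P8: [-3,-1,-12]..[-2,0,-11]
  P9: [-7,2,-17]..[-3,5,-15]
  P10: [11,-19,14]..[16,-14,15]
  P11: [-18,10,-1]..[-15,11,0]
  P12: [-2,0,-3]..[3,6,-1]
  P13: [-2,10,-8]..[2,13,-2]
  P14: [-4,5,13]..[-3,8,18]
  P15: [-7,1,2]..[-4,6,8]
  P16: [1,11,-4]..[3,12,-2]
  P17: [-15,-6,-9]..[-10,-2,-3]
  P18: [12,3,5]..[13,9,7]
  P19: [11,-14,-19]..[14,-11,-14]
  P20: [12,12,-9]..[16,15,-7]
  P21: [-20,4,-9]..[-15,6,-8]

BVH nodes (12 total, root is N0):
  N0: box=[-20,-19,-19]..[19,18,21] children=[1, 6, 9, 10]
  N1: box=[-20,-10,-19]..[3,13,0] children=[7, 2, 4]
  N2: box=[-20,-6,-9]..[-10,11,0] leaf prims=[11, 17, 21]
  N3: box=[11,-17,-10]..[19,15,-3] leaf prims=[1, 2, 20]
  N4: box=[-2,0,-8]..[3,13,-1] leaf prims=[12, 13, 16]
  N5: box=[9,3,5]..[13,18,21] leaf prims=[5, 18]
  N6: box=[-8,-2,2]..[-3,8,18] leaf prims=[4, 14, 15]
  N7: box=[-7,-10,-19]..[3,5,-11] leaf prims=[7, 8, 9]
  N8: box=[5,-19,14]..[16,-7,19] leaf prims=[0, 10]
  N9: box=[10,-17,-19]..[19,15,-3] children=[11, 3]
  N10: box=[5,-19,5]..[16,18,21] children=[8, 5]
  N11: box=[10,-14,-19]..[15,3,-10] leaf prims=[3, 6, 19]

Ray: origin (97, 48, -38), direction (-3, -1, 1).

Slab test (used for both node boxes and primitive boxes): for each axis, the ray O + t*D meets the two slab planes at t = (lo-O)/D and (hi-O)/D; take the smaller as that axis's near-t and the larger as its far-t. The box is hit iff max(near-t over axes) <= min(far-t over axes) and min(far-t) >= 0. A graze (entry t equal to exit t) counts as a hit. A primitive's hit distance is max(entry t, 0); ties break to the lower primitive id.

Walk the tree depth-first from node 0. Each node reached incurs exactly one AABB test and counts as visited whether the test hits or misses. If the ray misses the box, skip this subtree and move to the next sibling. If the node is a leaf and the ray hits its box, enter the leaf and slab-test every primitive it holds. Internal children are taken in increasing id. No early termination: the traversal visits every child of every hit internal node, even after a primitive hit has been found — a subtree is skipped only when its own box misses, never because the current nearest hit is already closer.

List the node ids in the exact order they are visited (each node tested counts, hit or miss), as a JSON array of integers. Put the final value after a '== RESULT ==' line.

Traverse from the root:
N0 x:[26,39] y:[30,67] z:[19,59] -> hit [30,39], descend [1, 6, 9, 10]
  N1 x:[94/3,39] y:[35,58] z:[19,38] -> hit [35,38], descend [2, 4, 7]
    N2 x:[107/3,39] y:[37,54] z:[29,38] -> hit [37,38] leaf, test {P11@t=112/3, P17(miss), P21(miss)}
    N4 x:[94/3,33] y:[35,48] z:[30,37] -> miss, prune
    N7 x:[94/3,104/3] y:[43,58] z:[19,27] -> miss, prune
  N6 x:[100/3,35] y:[40,50] z:[40,56] -> miss, prune
  N9 x:[26,29] y:[33,65] z:[19,35] -> miss, prune
  N10 x:[27,92/3] y:[30,67] z:[43,59] -> miss, prune

8 AABB tests over nodes [0, 1, 2, 4, 7, 6, 9, 10]; 1 leaf entered; closest P11.

== RESULT ==
[0, 1, 2, 4, 7, 6, 9, 10]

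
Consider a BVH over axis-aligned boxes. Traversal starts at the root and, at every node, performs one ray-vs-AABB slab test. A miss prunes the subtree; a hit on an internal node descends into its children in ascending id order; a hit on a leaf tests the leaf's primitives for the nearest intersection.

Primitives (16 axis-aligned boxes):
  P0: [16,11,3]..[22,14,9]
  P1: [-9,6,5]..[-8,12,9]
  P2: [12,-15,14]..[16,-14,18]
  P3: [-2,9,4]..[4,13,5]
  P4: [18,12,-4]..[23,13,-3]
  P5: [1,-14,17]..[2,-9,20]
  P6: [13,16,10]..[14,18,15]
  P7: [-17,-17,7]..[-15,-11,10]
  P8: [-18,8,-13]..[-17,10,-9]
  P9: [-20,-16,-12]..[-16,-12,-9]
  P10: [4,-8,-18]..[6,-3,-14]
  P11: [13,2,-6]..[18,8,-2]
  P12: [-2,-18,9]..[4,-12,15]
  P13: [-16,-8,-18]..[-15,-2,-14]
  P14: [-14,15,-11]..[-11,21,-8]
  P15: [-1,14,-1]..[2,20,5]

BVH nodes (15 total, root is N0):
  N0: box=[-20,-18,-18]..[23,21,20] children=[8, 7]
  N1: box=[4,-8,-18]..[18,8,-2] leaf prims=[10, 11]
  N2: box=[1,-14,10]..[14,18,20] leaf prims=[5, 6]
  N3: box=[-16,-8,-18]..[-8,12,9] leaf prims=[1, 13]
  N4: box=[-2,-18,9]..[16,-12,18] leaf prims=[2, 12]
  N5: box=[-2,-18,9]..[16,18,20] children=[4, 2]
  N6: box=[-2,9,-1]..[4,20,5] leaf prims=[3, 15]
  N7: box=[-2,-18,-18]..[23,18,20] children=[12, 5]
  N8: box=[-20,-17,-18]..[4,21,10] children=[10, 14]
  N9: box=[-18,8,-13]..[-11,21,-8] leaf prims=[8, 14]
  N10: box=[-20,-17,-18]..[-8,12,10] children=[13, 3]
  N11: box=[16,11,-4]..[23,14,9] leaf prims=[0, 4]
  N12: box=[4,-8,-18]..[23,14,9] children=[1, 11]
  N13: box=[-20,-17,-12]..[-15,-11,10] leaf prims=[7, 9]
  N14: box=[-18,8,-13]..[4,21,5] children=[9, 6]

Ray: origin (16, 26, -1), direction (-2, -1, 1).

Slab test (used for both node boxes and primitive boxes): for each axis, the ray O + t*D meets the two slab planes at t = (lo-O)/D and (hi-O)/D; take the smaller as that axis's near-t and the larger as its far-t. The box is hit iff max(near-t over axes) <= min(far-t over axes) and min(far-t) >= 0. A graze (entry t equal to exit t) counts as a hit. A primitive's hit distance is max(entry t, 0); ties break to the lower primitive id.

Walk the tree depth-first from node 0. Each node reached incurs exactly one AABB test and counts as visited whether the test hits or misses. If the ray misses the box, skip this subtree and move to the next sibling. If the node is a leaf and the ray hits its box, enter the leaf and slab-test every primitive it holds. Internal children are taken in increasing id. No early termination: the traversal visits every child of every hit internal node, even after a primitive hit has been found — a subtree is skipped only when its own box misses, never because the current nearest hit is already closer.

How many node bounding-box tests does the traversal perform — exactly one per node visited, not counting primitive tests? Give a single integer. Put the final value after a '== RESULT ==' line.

Traverse from the root:
N0 x:[-7/2,18] y:[5,44] z:[-17,21] -> hit [5,18], descend [7, 8]
  N7 x:[-7/2,9] y:[8,44] z:[-17,21] -> hit [8,9], descend [5, 12]
    N5 x:[0,9] y:[8,44] z:[10,21] -> miss, prune
    N12 x:[-7/2,6] y:[12,34] z:[-17,10] -> miss, prune
  N8 x:[6,18] y:[5,43] z:[-17,11] -> hit [6,11], descend [10, 14]
    N10 x:[12,18] y:[14,43] z:[-17,11] -> miss, prune
    N14 x:[6,17] y:[5,18] z:[-12,6] -> hit [6,6], descend [6, 9]
      N6 x:[6,9] y:[6,17] z:[0,6] -> hit [6,6] leaf, test {P3(miss), P15(miss)}
      N9 x:[27/2,17] y:[5,18] z:[-12,-7] -> miss, prune

order=[0, 7, 5, 12, 8, 10, 14, 6, 9]  |boxes|=9  |leaves|=1  hit=miss

== RESULT ==
9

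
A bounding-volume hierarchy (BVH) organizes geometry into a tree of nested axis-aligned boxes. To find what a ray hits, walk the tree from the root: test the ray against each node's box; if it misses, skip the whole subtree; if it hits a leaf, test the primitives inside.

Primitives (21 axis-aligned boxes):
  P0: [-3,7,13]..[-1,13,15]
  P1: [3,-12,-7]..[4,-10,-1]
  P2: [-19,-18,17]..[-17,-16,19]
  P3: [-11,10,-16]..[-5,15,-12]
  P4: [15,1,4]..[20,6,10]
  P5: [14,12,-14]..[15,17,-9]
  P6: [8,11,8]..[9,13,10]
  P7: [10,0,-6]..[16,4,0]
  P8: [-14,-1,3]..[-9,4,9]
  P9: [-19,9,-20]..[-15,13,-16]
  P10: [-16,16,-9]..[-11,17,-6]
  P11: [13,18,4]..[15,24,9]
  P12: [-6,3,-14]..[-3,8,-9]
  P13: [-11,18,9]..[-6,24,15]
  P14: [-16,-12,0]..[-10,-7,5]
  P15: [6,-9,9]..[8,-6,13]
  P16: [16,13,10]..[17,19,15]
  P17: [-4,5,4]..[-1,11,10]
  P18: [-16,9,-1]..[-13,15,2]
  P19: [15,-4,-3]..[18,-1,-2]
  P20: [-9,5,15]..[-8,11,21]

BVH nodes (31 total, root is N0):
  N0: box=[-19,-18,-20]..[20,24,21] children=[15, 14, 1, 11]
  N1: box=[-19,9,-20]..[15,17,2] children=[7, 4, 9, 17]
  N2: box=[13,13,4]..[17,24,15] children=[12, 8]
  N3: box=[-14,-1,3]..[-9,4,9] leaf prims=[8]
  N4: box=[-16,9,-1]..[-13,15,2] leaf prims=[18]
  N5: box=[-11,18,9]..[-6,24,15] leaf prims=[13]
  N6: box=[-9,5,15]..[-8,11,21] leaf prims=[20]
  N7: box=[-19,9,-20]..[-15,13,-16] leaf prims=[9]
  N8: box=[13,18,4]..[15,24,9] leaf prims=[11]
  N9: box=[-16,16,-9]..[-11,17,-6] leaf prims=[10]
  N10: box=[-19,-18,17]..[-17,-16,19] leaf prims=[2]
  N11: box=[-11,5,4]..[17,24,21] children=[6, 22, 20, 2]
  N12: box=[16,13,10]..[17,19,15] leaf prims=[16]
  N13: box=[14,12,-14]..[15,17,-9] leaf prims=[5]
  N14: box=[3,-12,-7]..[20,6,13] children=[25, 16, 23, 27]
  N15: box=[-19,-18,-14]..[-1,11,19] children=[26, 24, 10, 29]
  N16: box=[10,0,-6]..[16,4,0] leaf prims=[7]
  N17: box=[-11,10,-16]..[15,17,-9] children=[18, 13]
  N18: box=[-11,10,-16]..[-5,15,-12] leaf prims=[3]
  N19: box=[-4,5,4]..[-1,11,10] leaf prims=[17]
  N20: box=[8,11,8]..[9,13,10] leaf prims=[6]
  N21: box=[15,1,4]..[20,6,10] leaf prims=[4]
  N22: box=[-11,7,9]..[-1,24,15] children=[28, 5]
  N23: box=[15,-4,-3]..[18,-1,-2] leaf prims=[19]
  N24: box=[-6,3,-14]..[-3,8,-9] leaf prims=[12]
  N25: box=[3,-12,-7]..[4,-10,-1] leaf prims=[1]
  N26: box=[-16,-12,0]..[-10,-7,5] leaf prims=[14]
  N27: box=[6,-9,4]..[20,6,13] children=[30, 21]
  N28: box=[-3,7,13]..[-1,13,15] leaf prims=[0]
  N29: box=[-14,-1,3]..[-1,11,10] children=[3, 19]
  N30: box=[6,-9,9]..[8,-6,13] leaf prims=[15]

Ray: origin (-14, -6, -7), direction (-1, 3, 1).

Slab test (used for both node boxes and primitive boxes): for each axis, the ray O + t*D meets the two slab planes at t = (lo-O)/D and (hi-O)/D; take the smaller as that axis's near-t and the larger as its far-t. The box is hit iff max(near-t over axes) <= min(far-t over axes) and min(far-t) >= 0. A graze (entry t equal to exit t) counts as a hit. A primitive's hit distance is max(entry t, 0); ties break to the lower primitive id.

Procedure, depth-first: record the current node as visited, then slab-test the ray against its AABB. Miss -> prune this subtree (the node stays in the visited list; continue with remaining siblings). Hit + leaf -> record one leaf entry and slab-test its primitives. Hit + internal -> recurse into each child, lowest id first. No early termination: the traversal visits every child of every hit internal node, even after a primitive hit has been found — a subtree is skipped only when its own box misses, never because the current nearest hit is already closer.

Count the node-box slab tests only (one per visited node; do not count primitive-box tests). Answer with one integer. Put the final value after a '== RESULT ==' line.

Trace the traversal:
N0 x:[-34,5] y:[-4,10] z:[-13,28] -> hit [-4,5], descend [1, 11, 14, 15]
  N1 x:[-29,5] y:[5,23/3] z:[-13,9] -> hit [5,5], descend [4, 7, 9, 17]
    N4 x:[-1,2] y:[5,7] z:[6,9] -> miss, prune
    N7 x:[1,5] y:[5,19/3] z:[-13,-9] -> miss, prune
    N9 x:[-3,2] y:[22/3,23/3] z:[-2,1] -> miss, prune
    N17 x:[-29,-3] y:[16/3,23/3] z:[-9,-2] -> miss, prune
  N11 x:[-31,-3] y:[11/3,10] z:[11,28] -> miss, prune
  N14 x:[-34,-17] y:[-2,4] z:[0,20] -> miss, prune
  N15 x:[-13,5] y:[-4,17/3] z:[-7,26] -> hit [-4,5], descend [10, 24, 26, 29]
    N10 x:[3,5] y:[-4,-10/3] z:[24,26] -> miss, prune
    N24 x:[-11,-8] y:[3,14/3] z:[-7,-2] -> miss, prune
    N26 x:[-4,2] y:[-2,-1/3] z:[7,12] -> miss, prune
    N29 x:[-13,0] y:[5/3,17/3] z:[10,17] -> miss, prune

order=[0, 1, 4, 7, 9, 17, 11, 14, 15, 10, 24, 26, 29]  |boxes|=13  |leaves|=0  hit=miss

== RESULT ==
13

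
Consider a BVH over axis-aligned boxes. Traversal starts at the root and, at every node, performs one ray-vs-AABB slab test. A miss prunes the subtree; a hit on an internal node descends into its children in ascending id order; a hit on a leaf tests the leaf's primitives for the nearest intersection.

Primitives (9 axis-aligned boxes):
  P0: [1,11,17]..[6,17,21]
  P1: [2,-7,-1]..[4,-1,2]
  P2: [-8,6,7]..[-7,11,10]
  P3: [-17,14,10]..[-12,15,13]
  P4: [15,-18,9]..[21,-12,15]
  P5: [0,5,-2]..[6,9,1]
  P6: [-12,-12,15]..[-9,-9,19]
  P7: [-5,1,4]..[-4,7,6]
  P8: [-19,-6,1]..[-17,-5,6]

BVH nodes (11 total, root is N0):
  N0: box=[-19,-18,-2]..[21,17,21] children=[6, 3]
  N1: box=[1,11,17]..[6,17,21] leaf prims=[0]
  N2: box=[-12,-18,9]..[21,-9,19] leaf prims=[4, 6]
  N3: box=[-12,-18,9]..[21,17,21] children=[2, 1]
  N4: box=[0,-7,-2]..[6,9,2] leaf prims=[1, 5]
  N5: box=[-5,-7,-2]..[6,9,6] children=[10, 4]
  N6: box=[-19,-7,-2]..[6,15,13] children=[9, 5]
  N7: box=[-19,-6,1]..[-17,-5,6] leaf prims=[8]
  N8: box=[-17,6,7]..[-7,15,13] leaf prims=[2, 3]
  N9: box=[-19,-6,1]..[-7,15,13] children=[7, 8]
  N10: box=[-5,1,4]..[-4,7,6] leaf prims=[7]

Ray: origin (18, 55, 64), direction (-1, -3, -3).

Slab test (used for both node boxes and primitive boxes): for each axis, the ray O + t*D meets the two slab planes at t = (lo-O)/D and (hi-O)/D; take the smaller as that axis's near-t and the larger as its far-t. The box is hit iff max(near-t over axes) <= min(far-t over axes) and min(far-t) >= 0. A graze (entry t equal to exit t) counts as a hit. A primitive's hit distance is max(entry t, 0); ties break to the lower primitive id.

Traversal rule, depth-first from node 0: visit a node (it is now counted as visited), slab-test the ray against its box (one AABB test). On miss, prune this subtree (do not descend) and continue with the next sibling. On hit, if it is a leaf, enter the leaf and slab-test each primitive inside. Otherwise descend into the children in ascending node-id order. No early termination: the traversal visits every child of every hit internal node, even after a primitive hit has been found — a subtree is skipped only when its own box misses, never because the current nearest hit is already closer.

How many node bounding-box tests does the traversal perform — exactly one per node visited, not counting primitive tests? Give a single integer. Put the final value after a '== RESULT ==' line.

Trace the traversal:
N0 x:[-3,37] y:[38/3,73/3] z:[43/3,22] -> hit [43/3,22], descend [3, 6]
  N3 x:[-3,30] y:[38/3,73/3] z:[43/3,55/3] -> hit [43/3,55/3], descend [1, 2]
    N1 x:[12,17] y:[38/3,44/3] z:[43/3,47/3] -> hit [43/3,44/3] leaf, test {P0@t=43/3}
    N2 x:[-3,30] y:[64/3,73/3] z:[15,55/3] -> miss, prune
  N6 x:[12,37] y:[40/3,62/3] z:[17,22] -> hit [17,62/3], descend [5, 9]
    N5 x:[12,23] y:[46/3,62/3] z:[58/3,22] -> hit [58/3,62/3], descend [4, 10]
      N4 x:[12,18] y:[46/3,62/3] z:[62/3,22] -> miss, prune
      N10 x:[22,23] y:[16,18] z:[58/3,20] -> miss, prune
    N9 x:[25,37] y:[40/3,61/3] z:[17,21] -> miss, prune

9 AABB tests over nodes [0, 3, 1, 2, 6, 5, 4, 10, 9]; 1 leaf entered; closest P0.

== RESULT ==
9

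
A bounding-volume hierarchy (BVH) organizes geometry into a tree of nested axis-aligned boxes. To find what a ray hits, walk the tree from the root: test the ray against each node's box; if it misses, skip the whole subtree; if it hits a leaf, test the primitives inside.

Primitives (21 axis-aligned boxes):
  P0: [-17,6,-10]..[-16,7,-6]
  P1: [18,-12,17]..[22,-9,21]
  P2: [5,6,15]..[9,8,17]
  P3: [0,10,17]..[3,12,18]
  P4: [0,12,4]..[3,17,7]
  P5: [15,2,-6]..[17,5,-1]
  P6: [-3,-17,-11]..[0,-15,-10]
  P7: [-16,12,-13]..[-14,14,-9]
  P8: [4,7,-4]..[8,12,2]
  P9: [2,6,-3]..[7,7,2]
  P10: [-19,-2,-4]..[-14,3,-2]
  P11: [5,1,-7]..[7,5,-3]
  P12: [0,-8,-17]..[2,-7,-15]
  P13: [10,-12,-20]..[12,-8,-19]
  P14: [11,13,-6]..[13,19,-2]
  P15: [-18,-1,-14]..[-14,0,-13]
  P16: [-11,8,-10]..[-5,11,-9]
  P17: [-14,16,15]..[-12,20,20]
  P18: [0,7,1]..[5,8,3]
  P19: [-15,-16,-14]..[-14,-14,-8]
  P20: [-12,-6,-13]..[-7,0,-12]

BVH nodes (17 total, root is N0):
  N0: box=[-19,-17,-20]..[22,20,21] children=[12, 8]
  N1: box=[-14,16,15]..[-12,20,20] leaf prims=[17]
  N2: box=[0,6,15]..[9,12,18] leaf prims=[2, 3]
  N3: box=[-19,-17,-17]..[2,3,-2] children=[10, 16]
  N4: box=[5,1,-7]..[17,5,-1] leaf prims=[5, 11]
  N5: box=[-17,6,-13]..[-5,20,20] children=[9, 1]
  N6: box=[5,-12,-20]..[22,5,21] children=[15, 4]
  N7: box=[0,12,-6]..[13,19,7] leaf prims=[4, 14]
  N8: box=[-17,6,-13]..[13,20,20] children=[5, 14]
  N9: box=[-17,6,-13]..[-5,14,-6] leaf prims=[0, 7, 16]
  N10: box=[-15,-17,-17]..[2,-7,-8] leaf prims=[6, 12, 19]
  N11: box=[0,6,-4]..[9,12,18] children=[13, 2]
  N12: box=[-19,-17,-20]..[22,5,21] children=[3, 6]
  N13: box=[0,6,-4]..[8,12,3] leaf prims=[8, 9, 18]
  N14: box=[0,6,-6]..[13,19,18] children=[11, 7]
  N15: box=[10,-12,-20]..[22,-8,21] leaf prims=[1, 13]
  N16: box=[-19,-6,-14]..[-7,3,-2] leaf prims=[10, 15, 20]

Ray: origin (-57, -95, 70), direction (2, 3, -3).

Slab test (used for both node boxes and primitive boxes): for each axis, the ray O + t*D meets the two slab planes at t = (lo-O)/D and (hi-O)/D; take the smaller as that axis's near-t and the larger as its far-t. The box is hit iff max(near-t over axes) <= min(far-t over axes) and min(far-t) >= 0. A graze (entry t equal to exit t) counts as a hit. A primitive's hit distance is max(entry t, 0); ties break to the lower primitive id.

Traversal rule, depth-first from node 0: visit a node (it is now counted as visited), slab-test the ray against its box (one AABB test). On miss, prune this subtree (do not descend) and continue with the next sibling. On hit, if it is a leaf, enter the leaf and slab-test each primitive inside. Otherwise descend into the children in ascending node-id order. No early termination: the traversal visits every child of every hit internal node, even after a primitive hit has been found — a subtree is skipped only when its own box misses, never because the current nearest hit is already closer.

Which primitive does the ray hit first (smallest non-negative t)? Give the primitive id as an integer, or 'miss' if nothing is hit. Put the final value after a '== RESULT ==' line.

Trace the traversal:
N0 x:[19,79/2] y:[26,115/3] z:[49/3,30] -> hit [26,30], descend [8, 12]
  N8 x:[20,35] y:[101/3,115/3] z:[50/3,83/3] -> miss, prune
  N12 x:[19,79/2] y:[26,100/3] z:[49/3,30] -> hit [26,30], descend [3, 6]
    N3 x:[19,59/2] y:[26,98/3] z:[24,29] -> hit [26,29], descend [10, 16]
      N10 x:[21,59/2] y:[26,88/3] z:[26,29] -> hit [26,29] leaf, test {P6(miss), P12@t=29, P19(miss)}
      N16 x:[19,25] y:[89/3,98/3] z:[24,28] -> miss, prune
    N6 x:[31,79/2] y:[83/3,100/3] z:[49/3,30] -> miss, prune

7 AABB tests over nodes [0, 8, 12, 3, 10, 16, 6]; 1 leaf entered; closest P12.

== RESULT ==
12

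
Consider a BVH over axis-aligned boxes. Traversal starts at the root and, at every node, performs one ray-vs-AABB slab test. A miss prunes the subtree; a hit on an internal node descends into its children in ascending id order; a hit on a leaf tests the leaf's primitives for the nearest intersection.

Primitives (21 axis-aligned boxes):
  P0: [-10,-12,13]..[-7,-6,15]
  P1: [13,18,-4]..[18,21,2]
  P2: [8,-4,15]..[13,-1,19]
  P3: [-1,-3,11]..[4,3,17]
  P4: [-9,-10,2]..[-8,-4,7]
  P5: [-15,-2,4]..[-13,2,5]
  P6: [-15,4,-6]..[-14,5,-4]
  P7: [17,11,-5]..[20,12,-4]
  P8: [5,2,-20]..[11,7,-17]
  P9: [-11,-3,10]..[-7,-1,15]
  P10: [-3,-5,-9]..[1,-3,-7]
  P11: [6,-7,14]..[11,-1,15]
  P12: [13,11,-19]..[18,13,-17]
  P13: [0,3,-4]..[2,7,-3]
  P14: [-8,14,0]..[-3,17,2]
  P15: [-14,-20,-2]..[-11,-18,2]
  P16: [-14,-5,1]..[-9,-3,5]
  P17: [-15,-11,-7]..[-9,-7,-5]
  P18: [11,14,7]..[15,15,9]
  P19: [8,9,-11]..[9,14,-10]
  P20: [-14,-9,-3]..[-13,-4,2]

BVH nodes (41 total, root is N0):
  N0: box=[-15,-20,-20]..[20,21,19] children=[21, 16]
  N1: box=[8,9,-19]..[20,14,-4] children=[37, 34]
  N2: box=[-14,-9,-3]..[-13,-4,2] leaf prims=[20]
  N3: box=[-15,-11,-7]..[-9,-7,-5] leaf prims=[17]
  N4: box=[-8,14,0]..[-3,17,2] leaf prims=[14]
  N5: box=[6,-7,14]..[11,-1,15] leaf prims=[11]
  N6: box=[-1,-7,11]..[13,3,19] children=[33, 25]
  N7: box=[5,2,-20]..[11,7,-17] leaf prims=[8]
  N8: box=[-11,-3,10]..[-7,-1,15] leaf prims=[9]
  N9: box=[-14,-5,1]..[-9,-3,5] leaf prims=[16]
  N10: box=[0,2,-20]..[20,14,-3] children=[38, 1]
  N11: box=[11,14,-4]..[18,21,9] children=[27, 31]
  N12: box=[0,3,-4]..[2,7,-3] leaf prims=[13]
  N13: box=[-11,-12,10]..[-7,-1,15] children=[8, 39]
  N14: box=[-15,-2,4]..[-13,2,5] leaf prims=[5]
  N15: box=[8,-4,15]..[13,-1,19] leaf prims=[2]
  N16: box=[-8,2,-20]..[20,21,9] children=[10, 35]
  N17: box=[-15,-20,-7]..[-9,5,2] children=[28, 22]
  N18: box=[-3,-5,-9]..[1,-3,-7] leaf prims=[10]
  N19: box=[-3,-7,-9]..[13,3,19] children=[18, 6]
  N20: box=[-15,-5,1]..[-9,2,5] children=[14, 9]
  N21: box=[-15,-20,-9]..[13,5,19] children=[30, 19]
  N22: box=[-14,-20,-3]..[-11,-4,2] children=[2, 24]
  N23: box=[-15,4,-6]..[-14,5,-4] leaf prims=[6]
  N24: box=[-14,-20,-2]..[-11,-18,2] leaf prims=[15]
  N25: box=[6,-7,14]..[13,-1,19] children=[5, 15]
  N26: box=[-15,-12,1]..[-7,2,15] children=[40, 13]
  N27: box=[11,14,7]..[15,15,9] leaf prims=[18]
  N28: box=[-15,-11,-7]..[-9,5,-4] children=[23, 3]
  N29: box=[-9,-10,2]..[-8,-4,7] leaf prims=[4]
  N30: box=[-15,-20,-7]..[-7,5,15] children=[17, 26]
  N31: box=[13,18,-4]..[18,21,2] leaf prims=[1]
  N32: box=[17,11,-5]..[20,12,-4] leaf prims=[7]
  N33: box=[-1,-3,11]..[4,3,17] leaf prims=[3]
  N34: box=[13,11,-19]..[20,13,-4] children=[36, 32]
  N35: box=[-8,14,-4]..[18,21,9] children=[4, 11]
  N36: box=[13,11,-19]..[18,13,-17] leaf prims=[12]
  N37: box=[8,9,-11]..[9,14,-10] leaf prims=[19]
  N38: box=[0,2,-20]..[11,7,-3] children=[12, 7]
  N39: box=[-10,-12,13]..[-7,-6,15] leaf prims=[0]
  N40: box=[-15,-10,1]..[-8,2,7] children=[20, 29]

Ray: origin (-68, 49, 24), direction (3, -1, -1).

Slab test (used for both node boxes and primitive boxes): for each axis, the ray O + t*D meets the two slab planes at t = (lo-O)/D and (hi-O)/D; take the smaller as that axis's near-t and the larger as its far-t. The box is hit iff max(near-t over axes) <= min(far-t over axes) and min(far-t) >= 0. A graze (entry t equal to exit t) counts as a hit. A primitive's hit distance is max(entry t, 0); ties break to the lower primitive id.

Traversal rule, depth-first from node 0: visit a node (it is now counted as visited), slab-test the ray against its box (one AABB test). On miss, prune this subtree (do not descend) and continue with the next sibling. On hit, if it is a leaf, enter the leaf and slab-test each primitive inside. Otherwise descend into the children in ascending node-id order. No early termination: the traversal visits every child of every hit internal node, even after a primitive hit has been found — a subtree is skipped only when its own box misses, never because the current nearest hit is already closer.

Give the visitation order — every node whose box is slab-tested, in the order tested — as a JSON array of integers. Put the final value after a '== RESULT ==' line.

Trace the traversal:
N0 x:[53/3,88/3] y:[28,69] z:[5,44] -> hit [28,88/3], descend [16, 21]
  N16 x:[20,88/3] y:[28,47] z:[15,44] -> hit [28,88/3], descend [10, 35]
    N10 x:[68/3,88/3] y:[35,47] z:[27,44] -> miss, prune
    N35 x:[20,86/3] y:[28,35] z:[15,28] -> hit [28,28], descend [4, 11]
      N4 x:[20,65/3] y:[32,35] z:[22,24] -> miss, prune
      N11 x:[79/3,86/3] y:[28,35] z:[15,28] -> hit [28,28], descend [27, 31]
        N27 x:[79/3,83/3] y:[34,35] z:[15,17] -> miss, prune
        N31 x:[27,86/3] y:[28,31] z:[22,28] -> hit [28,28] leaf, test {P1@t=28}
  N21 x:[53/3,27] y:[44,69] z:[5,33] -> miss, prune

Summary -> nodes [0, 16, 10, 35, 4, 11, 27, 31, 21]; box-tests=9; leaf-entries=1; first=P1

== RESULT ==
[0, 16, 10, 35, 4, 11, 27, 31, 21]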